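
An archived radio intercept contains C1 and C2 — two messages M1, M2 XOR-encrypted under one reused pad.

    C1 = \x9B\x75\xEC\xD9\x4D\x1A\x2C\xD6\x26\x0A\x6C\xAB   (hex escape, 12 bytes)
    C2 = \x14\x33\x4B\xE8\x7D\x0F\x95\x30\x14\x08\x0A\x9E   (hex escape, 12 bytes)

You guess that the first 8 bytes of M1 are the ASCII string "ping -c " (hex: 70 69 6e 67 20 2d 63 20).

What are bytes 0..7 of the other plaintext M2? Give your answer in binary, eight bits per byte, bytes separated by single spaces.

First, C1 ⊕ C2 = (M1 ⊕ K) ⊕ (M2 ⊕ K) = M1 ⊕ M2, so the key drops out. Then M2 = (M1 ⊕ M2) ⊕ M1 over the first 8 bytes.
byte 0: (9b xor 14) xor 70 = 8f xor 70 = ff
byte 1: (75 xor 33) xor 69 = 46 xor 69 = 2f
byte 2: (ec xor 4b) xor 6e = a7 xor 6e = c9
byte 3: (d9 xor e8) xor 67 = 31 xor 67 = 56
byte 4: (4d xor 7d) xor 20 = 30 xor 20 = 10
byte 5: (1a xor 0f) xor 2d = 15 xor 2d = 38
byte 6: (2c xor 95) xor 63 = b9 xor 63 = da
byte 7: (d6 xor 30) xor 20 = e6 xor 20 = c6

11111111 00101111 11001001 01010110 00010000 00111000 11011010 11000110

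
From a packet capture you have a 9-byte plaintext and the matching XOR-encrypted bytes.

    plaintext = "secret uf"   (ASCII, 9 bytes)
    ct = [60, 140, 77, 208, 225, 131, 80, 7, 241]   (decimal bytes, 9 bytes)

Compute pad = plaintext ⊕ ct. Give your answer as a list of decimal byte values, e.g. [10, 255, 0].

Since ct = plaintext ⊕ pad, XORing both sides with plaintext gives pad = plaintext ⊕ ct.
115 XOR  60 =  79
101 XOR 140 = 233
 99 XOR  77 =  46
114 XOR 208 = 162
101 XOR 225 = 132
116 XOR 131 = 247
 32 XOR  80 = 112
117 XOR   7 = 114
102 XOR 241 = 151

[79, 233, 46, 162, 132, 247, 112, 114, 151]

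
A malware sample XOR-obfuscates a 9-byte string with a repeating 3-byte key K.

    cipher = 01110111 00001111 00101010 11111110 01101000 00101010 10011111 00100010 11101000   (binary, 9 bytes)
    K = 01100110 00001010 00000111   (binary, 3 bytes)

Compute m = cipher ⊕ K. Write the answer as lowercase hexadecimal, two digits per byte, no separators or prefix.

The 3-byte key repeats, so the effective keystream is 66 0a 07 66 0a 07 66 0a 07.
byte 0: 77 ⊕ 66 = 11
byte 1: 0f ⊕ 0a = 05
byte 2: 2a ⊕ 07 = 2d
byte 3: fe ⊕ 66 = 98
byte 4: 68 ⊕ 0a = 62
byte 5: 2a ⊕ 07 = 2d
byte 6: 9f ⊕ 66 = f9
byte 7: 22 ⊕ 0a = 28
byte 8: e8 ⊕ 07 = ef

11052d98622df928ef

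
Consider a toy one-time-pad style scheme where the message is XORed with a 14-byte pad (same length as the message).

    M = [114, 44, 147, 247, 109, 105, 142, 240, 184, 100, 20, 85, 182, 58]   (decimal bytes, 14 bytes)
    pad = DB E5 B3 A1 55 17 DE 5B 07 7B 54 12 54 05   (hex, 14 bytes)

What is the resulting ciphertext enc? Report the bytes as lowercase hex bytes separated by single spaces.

a9 c9 20 56 38 7e 50 ab bf 1f 40 47 e2 3f

byte 0: 114 ⊕ 219 = 169
byte 1:  44 ⊕ 229 = 201
byte 2: 147 ⊕ 179 =  32
byte 3: 247 ⊕ 161 =  86
byte 4: 109 ⊕  85 =  56
byte 5: 105 ⊕  23 = 126
byte 6: 142 ⊕ 222 =  80
byte 7: 240 ⊕  91 = 171
byte 8: 184 ⊕   7 = 191
byte 9: 100 ⊕ 123 =  31
byte 10:  20 ⊕  84 =  64
byte 11:  85 ⊕  18 =  71
byte 12: 182 ⊕  84 = 226
byte 13:  58 ⊕   5 =  63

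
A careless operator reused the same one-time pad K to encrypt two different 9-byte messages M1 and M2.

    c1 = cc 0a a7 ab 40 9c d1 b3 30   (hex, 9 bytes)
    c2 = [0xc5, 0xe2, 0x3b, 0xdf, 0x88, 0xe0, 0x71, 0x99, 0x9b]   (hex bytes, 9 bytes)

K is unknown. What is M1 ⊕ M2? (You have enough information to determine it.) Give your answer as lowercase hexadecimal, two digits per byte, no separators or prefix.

09e89c74c87ca02aab

c1 ⊕ c2 = (M1 ⊕ K) ⊕ (M2 ⊕ K) = M1 ⊕ M2 — the shared key cancels under XOR.
cc ^ c5 = 09
0a ^ e2 = e8
a7 ^ 3b = 9c
ab ^ df = 74
40 ^ 88 = c8
9c ^ e0 = 7c
d1 ^ 71 = a0
b3 ^ 99 = 2a
30 ^ 9b = ab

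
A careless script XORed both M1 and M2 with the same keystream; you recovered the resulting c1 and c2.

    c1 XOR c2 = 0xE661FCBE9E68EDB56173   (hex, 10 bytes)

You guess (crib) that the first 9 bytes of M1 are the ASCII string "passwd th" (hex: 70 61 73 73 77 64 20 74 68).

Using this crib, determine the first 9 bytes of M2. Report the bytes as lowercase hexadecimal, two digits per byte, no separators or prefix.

Since c1 ⊕ c2 = M1 ⊕ M2, XORing with the guessed M1 bytes yields the corresponding M2 bytes: M2 = (c1 ⊕ c2) ⊕ M1.
11100110 ⊕ 01110000 = 10010110
01100001 ⊕ 01100001 = 00000000
11111100 ⊕ 01110011 = 10001111
10111110 ⊕ 01110011 = 11001101
10011110 ⊕ 01110111 = 11101001
01101000 ⊕ 01100100 = 00001100
11101101 ⊕ 00100000 = 11001101
10110101 ⊕ 01110100 = 11000001
01100001 ⊕ 01101000 = 00001001

96008fcde90ccdc109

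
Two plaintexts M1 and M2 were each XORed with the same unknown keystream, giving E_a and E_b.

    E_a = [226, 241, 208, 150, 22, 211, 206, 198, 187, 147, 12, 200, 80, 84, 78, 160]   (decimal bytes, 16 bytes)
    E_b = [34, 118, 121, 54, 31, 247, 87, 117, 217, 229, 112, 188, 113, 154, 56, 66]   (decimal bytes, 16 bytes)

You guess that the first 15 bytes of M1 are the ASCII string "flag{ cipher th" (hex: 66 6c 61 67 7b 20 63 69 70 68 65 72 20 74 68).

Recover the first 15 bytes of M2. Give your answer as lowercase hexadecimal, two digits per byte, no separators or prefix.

a6ebc8c77204fada121e190601ba1e

First, E_a ⊕ E_b = (M1 ⊕ K) ⊕ (M2 ⊕ K) = M1 ⊕ M2, so the key drops out. Then M2 = (M1 ⊕ M2) ⊕ M1 over the first 15 bytes.
byte 0: (e2 XOR 22) XOR 66 = c0 XOR 66 = a6
byte 1: (f1 XOR 76) XOR 6c = 87 XOR 6c = eb
byte 2: (d0 XOR 79) XOR 61 = a9 XOR 61 = c8
byte 3: (96 XOR 36) XOR 67 = a0 XOR 67 = c7
byte 4: (16 XOR 1f) XOR 7b = 09 XOR 7b = 72
byte 5: (d3 XOR f7) XOR 20 = 24 XOR 20 = 04
byte 6: (ce XOR 57) XOR 63 = 99 XOR 63 = fa
byte 7: (c6 XOR 75) XOR 69 = b3 XOR 69 = da
byte 8: (bb XOR d9) XOR 70 = 62 XOR 70 = 12
byte 9: (93 XOR e5) XOR 68 = 76 XOR 68 = 1e
byte 10: (0c XOR 70) XOR 65 = 7c XOR 65 = 19
byte 11: (c8 XOR bc) XOR 72 = 74 XOR 72 = 06
byte 12: (50 XOR 71) XOR 20 = 21 XOR 20 = 01
byte 13: (54 XOR 9a) XOR 74 = ce XOR 74 = ba
byte 14: (4e XOR 38) XOR 68 = 76 XOR 68 = 1e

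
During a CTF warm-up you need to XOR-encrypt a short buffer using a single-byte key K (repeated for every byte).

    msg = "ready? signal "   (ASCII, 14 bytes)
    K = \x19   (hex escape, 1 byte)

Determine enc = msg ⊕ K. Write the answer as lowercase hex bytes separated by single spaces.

The 1-byte key repeats, so the effective keystream is 19 19 19 19 19 19 19 19 19 19 19 19 19 19.
byte 0: 72 XOR 19 = 6b
byte 1: 65 XOR 19 = 7c
byte 2: 61 XOR 19 = 78
byte 3: 64 XOR 19 = 7d
byte 4: 79 XOR 19 = 60
byte 5: 3f XOR 19 = 26
byte 6: 20 XOR 19 = 39
byte 7: 73 XOR 19 = 6a
byte 8: 69 XOR 19 = 70
byte 9: 67 XOR 19 = 7e
byte 10: 6e XOR 19 = 77
byte 11: 61 XOR 19 = 78
byte 12: 6c XOR 19 = 75
byte 13: 20 XOR 19 = 39

6b 7c 78 7d 60 26 39 6a 70 7e 77 78 75 39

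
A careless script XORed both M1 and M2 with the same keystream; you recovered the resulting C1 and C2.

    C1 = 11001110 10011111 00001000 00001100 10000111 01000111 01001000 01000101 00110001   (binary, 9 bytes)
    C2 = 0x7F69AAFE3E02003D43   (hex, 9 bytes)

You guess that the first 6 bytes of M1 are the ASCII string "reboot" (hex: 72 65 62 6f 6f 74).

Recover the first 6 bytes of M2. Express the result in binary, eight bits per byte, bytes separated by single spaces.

11000011 10010011 11000000 10011101 11010110 00110001

First, C1 ⊕ C2 = (M1 ⊕ K) ⊕ (M2 ⊕ K) = M1 ⊕ M2, so the key drops out. Then M2 = (M1 ⊕ M2) ⊕ M1 over the first 6 bytes.
byte 0: (ce ⊕ 7f) ⊕ 72 = b1 ⊕ 72 = c3
byte 1: (9f ⊕ 69) ⊕ 65 = f6 ⊕ 65 = 93
byte 2: (08 ⊕ aa) ⊕ 62 = a2 ⊕ 62 = c0
byte 3: (0c ⊕ fe) ⊕ 6f = f2 ⊕ 6f = 9d
byte 4: (87 ⊕ 3e) ⊕ 6f = b9 ⊕ 6f = d6
byte 5: (47 ⊕ 02) ⊕ 74 = 45 ⊕ 74 = 31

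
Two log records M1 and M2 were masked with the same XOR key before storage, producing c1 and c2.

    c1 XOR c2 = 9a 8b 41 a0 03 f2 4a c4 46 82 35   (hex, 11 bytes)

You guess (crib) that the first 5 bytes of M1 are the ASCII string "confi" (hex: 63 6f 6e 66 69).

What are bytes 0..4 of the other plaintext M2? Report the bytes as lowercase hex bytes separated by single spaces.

Since c1 ⊕ c2 = M1 ⊕ M2, XORing with the guessed M1 bytes yields the corresponding M2 bytes: M2 = (c1 ⊕ c2) ⊕ M1.
byte 0: 10011010 xor 01100011 = 11111001
byte 1: 10001011 xor 01101111 = 11100100
byte 2: 01000001 xor 01101110 = 00101111
byte 3: 10100000 xor 01100110 = 11000110
byte 4: 00000011 xor 01101001 = 01101010

f9 e4 2f c6 6a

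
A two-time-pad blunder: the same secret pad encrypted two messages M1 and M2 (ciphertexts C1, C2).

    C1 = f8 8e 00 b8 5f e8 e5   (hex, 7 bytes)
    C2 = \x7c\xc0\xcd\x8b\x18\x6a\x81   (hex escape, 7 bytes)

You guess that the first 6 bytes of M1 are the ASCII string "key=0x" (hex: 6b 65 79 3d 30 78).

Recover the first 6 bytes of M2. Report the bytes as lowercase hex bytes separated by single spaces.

First, C1 ⊕ C2 = (M1 ⊕ K) ⊕ (M2 ⊕ K) = M1 ⊕ M2, so the key drops out. Then M2 = (M1 ⊕ M2) ⊕ M1 over the first 6 bytes.
byte 0: (f8 ^ 7c) ^ 6b = 84 ^ 6b = ef
byte 1: (8e ^ c0) ^ 65 = 4e ^ 65 = 2b
byte 2: (00 ^ cd) ^ 79 = cd ^ 79 = b4
byte 3: (b8 ^ 8b) ^ 3d = 33 ^ 3d = 0e
byte 4: (5f ^ 18) ^ 30 = 47 ^ 30 = 77
byte 5: (e8 ^ 6a) ^ 78 = 82 ^ 78 = fa

ef 2b b4 0e 77 fa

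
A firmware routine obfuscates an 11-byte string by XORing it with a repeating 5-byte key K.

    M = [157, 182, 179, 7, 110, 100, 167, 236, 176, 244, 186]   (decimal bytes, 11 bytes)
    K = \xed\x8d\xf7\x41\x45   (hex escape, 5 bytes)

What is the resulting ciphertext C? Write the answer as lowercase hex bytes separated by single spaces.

The 5-byte key repeats, so the effective keystream is ed 8d f7 41 45 ed 8d f7 41 45 ed.
byte 0: 10011101 ^ 11101101 = 01110000
byte 1: 10110110 ^ 10001101 = 00111011
byte 2: 10110011 ^ 11110111 = 01000100
byte 3: 00000111 ^ 01000001 = 01000110
byte 4: 01101110 ^ 01000101 = 00101011
byte 5: 01100100 ^ 11101101 = 10001001
byte 6: 10100111 ^ 10001101 = 00101010
byte 7: 11101100 ^ 11110111 = 00011011
byte 8: 10110000 ^ 01000001 = 11110001
byte 9: 11110100 ^ 01000101 = 10110001
byte 10: 10111010 ^ 11101101 = 01010111

70 3b 44 46 2b 89 2a 1b f1 b1 57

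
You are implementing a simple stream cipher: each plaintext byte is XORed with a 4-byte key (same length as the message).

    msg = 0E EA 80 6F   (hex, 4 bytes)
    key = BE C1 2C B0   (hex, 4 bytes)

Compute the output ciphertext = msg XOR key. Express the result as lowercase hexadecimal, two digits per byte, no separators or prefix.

b02bacdf

XOR is its own inverse, so applying the key byte-wise gives the result directly.
byte 0: 0e XOR be = b0
byte 1: ea XOR c1 = 2b
byte 2: 80 XOR 2c = ac
byte 3: 6f XOR b0 = df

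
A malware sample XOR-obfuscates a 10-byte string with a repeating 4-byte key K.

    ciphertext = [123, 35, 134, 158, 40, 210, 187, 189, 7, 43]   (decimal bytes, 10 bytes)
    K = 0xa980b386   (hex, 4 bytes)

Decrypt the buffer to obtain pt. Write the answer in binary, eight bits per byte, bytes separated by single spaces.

The 4-byte key repeats, so the effective keystream is a9 80 b3 86 a9 80 b3 86 a9 80.
byte 0: 01111011 ^ 10101001 = 11010010
byte 1: 00100011 ^ 10000000 = 10100011
byte 2: 10000110 ^ 10110011 = 00110101
byte 3: 10011110 ^ 10000110 = 00011000
byte 4: 00101000 ^ 10101001 = 10000001
byte 5: 11010010 ^ 10000000 = 01010010
byte 6: 10111011 ^ 10110011 = 00001000
byte 7: 10111101 ^ 10000110 = 00111011
byte 8: 00000111 ^ 10101001 = 10101110
byte 9: 00101011 ^ 10000000 = 10101011

11010010 10100011 00110101 00011000 10000001 01010010 00001000 00111011 10101110 10101011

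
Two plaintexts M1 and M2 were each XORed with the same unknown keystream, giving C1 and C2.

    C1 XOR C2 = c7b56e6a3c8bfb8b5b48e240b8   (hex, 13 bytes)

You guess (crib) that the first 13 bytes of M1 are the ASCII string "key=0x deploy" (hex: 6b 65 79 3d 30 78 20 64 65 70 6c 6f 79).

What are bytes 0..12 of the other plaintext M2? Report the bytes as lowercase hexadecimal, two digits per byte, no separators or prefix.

Since C1 ⊕ C2 = M1 ⊕ M2, XORing with the guessed M1 bytes yields the corresponding M2 bytes: M2 = (C1 ⊕ C2) ⊕ M1.
byte 0: c7 XOR 6b = ac
byte 1: b5 XOR 65 = d0
byte 2: 6e XOR 79 = 17
byte 3: 6a XOR 3d = 57
byte 4: 3c XOR 30 = 0c
byte 5: 8b XOR 78 = f3
byte 6: fb XOR 20 = db
byte 7: 8b XOR 64 = ef
byte 8: 5b XOR 65 = 3e
byte 9: 48 XOR 70 = 38
byte 10: e2 XOR 6c = 8e
byte 11: 40 XOR 6f = 2f
byte 12: b8 XOR 79 = c1

acd017570cf3dbef3e388e2fc1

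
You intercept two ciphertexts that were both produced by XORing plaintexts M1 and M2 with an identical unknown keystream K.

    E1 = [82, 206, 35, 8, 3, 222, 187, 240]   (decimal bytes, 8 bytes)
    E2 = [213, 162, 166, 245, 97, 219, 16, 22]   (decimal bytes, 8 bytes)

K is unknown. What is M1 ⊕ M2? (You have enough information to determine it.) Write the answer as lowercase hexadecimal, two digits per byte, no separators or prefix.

E1 ⊕ E2 = (M1 ⊕ K) ⊕ (M2 ⊕ K) = M1 ⊕ M2 — the shared key cancels under XOR.
byte 0: 01010010 ^ 11010101 = 10000111
byte 1: 11001110 ^ 10100010 = 01101100
byte 2: 00100011 ^ 10100110 = 10000101
byte 3: 00001000 ^ 11110101 = 11111101
byte 4: 00000011 ^ 01100001 = 01100010
byte 5: 11011110 ^ 11011011 = 00000101
byte 6: 10111011 ^ 00010000 = 10101011
byte 7: 11110000 ^ 00010110 = 11100110

876c85fd6205abe6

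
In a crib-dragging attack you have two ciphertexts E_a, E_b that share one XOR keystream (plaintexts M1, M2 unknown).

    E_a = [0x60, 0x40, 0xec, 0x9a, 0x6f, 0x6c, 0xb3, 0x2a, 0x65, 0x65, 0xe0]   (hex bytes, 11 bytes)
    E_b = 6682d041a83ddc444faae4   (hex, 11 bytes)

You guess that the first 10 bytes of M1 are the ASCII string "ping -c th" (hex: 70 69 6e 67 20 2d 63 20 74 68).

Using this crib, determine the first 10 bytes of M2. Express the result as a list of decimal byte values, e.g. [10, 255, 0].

First, E_a ⊕ E_b = (M1 ⊕ K) ⊕ (M2 ⊕ K) = M1 ⊕ M2, so the key drops out. Then M2 = (M1 ⊕ M2) ⊕ M1 over the first 10 bytes.
byte 0: (60 ⊕ 66) ⊕ 70 = 06 ⊕ 70 = 76
byte 1: (40 ⊕ 82) ⊕ 69 = c2 ⊕ 69 = ab
byte 2: (ec ⊕ d0) ⊕ 6e = 3c ⊕ 6e = 52
byte 3: (9a ⊕ 41) ⊕ 67 = db ⊕ 67 = bc
byte 4: (6f ⊕ a8) ⊕ 20 = c7 ⊕ 20 = e7
byte 5: (6c ⊕ 3d) ⊕ 2d = 51 ⊕ 2d = 7c
byte 6: (b3 ⊕ dc) ⊕ 63 = 6f ⊕ 63 = 0c
byte 7: (2a ⊕ 44) ⊕ 20 = 6e ⊕ 20 = 4e
byte 8: (65 ⊕ 4f) ⊕ 74 = 2a ⊕ 74 = 5e
byte 9: (65 ⊕ aa) ⊕ 68 = cf ⊕ 68 = a7

[118, 171, 82, 188, 231, 124, 12, 78, 94, 167]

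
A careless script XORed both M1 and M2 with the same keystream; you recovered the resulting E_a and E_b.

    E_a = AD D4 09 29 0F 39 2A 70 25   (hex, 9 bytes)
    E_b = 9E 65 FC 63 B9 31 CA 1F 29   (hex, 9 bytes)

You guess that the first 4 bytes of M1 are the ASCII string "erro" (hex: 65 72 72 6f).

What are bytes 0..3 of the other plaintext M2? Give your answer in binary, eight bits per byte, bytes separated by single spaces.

01010110 11000011 10000111 00100101

First, E_a ⊕ E_b = (M1 ⊕ K) ⊕ (M2 ⊕ K) = M1 ⊕ M2, so the key drops out. Then M2 = (M1 ⊕ M2) ⊕ M1 over the first 4 bytes.
byte 0: (ad ^ 9e) ^ 65 = 33 ^ 65 = 56
byte 1: (d4 ^ 65) ^ 72 = b1 ^ 72 = c3
byte 2: (09 ^ fc) ^ 72 = f5 ^ 72 = 87
byte 3: (29 ^ 63) ^ 6f = 4a ^ 6f = 25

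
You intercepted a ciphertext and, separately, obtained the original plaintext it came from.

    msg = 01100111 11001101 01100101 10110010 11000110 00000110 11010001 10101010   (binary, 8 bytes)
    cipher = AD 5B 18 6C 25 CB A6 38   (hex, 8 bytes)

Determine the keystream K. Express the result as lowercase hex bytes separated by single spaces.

ca 96 7d de e3 cd 77 92

Since cipher = msg ⊕ K, XORing both sides with msg gives K = msg ⊕ cipher.
01100111 ⊕ 10101101 = 11001010
11001101 ⊕ 01011011 = 10010110
01100101 ⊕ 00011000 = 01111101
10110010 ⊕ 01101100 = 11011110
11000110 ⊕ 00100101 = 11100011
00000110 ⊕ 11001011 = 11001101
11010001 ⊕ 10100110 = 01110111
10101010 ⊕ 00111000 = 10010010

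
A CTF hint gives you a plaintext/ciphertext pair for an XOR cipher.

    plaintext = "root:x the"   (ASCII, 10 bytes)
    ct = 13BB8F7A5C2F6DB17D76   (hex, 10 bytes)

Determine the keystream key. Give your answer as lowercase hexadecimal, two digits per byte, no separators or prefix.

61d4e00e66574dc51513

Since ct = plaintext ⊕ key, XORing both sides with plaintext gives key = plaintext ⊕ ct.
byte 0: 01110010 ⊕ 00010011 = 01100001
byte 1: 01101111 ⊕ 10111011 = 11010100
byte 2: 01101111 ⊕ 10001111 = 11100000
byte 3: 01110100 ⊕ 01111010 = 00001110
byte 4: 00111010 ⊕ 01011100 = 01100110
byte 5: 01111000 ⊕ 00101111 = 01010111
byte 6: 00100000 ⊕ 01101101 = 01001101
byte 7: 01110100 ⊕ 10110001 = 11000101
byte 8: 01101000 ⊕ 01111101 = 00010101
byte 9: 01100101 ⊕ 01110110 = 00010011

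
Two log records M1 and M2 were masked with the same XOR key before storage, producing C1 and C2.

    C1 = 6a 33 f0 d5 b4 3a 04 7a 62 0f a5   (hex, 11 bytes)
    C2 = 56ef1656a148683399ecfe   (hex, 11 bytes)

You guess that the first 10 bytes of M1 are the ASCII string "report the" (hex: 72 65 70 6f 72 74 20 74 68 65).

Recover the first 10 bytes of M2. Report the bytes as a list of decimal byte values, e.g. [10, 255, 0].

[78, 185, 150, 236, 103, 6, 76, 61, 147, 134]

First, C1 ⊕ C2 = (M1 ⊕ K) ⊕ (M2 ⊕ K) = M1 ⊕ M2, so the key drops out. Then M2 = (M1 ⊕ M2) ⊕ M1 over the first 10 bytes.
byte 0: (6a ⊕ 56) ⊕ 72 = 3c ⊕ 72 = 4e
byte 1: (33 ⊕ ef) ⊕ 65 = dc ⊕ 65 = b9
byte 2: (f0 ⊕ 16) ⊕ 70 = e6 ⊕ 70 = 96
byte 3: (d5 ⊕ 56) ⊕ 6f = 83 ⊕ 6f = ec
byte 4: (b4 ⊕ a1) ⊕ 72 = 15 ⊕ 72 = 67
byte 5: (3a ⊕ 48) ⊕ 74 = 72 ⊕ 74 = 06
byte 6: (04 ⊕ 68) ⊕ 20 = 6c ⊕ 20 = 4c
byte 7: (7a ⊕ 33) ⊕ 74 = 49 ⊕ 74 = 3d
byte 8: (62 ⊕ 99) ⊕ 68 = fb ⊕ 68 = 93
byte 9: (0f ⊕ ec) ⊕ 65 = e3 ⊕ 65 = 86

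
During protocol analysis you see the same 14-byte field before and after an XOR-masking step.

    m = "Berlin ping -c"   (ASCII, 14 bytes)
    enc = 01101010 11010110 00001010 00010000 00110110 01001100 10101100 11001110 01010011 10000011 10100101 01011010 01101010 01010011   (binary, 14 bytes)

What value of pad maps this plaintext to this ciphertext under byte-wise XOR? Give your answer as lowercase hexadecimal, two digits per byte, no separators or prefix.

28b3787c5f228cbe3aedc27a4730

Since enc = m ⊕ pad, XORing both sides with m gives pad = m ⊕ enc.
42 XOR 6a = 28
65 XOR d6 = b3
72 XOR 0a = 78
6c XOR 10 = 7c
69 XOR 36 = 5f
6e XOR 4c = 22
20 XOR ac = 8c
70 XOR ce = be
69 XOR 53 = 3a
6e XOR 83 = ed
67 XOR a5 = c2
20 XOR 5a = 7a
2d XOR 6a = 47
63 XOR 53 = 30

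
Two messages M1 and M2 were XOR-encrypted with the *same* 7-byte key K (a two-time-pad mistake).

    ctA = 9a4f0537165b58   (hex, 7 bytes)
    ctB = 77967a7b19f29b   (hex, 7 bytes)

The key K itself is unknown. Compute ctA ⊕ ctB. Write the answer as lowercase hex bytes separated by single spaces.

ctA ⊕ ctB = (M1 ⊕ K) ⊕ (M2 ⊕ K) = M1 ⊕ M2 — the shared key cancels under XOR.
9a ⊕ 77 = ed
4f ⊕ 96 = d9
05 ⊕ 7a = 7f
37 ⊕ 7b = 4c
16 ⊕ 19 = 0f
5b ⊕ f2 = a9
58 ⊕ 9b = c3

ed d9 7f 4c 0f a9 c3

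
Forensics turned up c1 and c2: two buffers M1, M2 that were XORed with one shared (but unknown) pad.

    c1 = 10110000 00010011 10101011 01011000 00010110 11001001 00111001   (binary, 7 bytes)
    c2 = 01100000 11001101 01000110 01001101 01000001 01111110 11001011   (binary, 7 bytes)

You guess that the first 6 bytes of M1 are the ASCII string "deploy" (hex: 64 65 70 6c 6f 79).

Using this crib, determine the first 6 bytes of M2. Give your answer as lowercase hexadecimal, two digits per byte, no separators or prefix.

First, c1 ⊕ c2 = (M1 ⊕ K) ⊕ (M2 ⊕ K) = M1 ⊕ M2, so the key drops out. Then M2 = (M1 ⊕ M2) ⊕ M1 over the first 6 bytes.
byte 0: (b0 ⊕ 60) ⊕ 64 = d0 ⊕ 64 = b4
byte 1: (13 ⊕ cd) ⊕ 65 = de ⊕ 65 = bb
byte 2: (ab ⊕ 46) ⊕ 70 = ed ⊕ 70 = 9d
byte 3: (58 ⊕ 4d) ⊕ 6c = 15 ⊕ 6c = 79
byte 4: (16 ⊕ 41) ⊕ 6f = 57 ⊕ 6f = 38
byte 5: (c9 ⊕ 7e) ⊕ 79 = b7 ⊕ 79 = ce

b4bb9d7938ce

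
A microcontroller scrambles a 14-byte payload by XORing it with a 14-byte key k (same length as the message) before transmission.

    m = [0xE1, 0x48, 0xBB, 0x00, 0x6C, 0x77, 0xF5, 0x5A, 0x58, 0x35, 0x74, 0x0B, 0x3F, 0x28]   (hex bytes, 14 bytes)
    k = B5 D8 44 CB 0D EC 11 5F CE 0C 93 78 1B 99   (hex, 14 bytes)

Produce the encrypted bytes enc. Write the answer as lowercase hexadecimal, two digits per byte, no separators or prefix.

5490ffcb619be4059639e77324b1

XOR is its own inverse, so applying the key byte-wise gives the result directly.
byte 0: e1 ⊕ b5 = 54
byte 1: 48 ⊕ d8 = 90
byte 2: bb ⊕ 44 = ff
byte 3: 00 ⊕ cb = cb
byte 4: 6c ⊕ 0d = 61
byte 5: 77 ⊕ ec = 9b
byte 6: f5 ⊕ 11 = e4
byte 7: 5a ⊕ 5f = 05
byte 8: 58 ⊕ ce = 96
byte 9: 35 ⊕ 0c = 39
byte 10: 74 ⊕ 93 = e7
byte 11: 0b ⊕ 78 = 73
byte 12: 3f ⊕ 1b = 24
byte 13: 28 ⊕ 99 = b1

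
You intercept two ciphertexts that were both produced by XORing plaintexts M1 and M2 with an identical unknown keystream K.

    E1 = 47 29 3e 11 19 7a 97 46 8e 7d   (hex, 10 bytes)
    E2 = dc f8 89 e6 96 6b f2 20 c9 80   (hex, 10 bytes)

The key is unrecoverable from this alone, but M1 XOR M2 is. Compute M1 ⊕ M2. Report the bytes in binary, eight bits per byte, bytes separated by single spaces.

E1 ⊕ E2 = (M1 ⊕ K) ⊕ (M2 ⊕ K) = M1 ⊕ M2 — the shared key cancels under XOR.
47 XOR dc = 9b
29 XOR f8 = d1
3e XOR 89 = b7
11 XOR e6 = f7
19 XOR 96 = 8f
7a XOR 6b = 11
97 XOR f2 = 65
46 XOR 20 = 66
8e XOR c9 = 47
7d XOR 80 = fd

10011011 11010001 10110111 11110111 10001111 00010001 01100101 01100110 01000111 11111101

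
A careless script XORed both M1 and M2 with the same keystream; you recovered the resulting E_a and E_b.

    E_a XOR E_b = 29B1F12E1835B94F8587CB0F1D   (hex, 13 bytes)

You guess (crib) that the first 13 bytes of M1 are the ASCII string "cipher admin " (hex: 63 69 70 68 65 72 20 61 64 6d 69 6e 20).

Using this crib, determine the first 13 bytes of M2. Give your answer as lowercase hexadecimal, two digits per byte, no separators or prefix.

4ad881467d47992ee1eaa2613d

Since E_a ⊕ E_b = M1 ⊕ M2, XORing with the guessed M1 bytes yields the corresponding M2 bytes: M2 = (E_a ⊕ E_b) ⊕ M1.
 41 ⊕  99 =  74
177 ⊕ 105 = 216
241 ⊕ 112 = 129
 46 ⊕ 104 =  70
 24 ⊕ 101 = 125
 53 ⊕ 114 =  71
185 ⊕  32 = 153
 79 ⊕  97 =  46
133 ⊕ 100 = 225
135 ⊕ 109 = 234
203 ⊕ 105 = 162
 15 ⊕ 110 =  97
 29 ⊕  32 =  61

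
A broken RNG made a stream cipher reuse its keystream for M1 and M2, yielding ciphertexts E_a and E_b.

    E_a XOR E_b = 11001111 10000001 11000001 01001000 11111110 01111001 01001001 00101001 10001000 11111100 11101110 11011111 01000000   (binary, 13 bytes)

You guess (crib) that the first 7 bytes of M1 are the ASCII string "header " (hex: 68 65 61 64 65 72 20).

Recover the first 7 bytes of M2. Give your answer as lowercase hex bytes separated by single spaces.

Since E_a ⊕ E_b = M1 ⊕ M2, XORing with the guessed M1 bytes yields the corresponding M2 bytes: M2 = (E_a ⊕ E_b) ⊕ M1.
cf xor 68 = a7
81 xor 65 = e4
c1 xor 61 = a0
48 xor 64 = 2c
fe xor 65 = 9b
79 xor 72 = 0b
49 xor 20 = 69

a7 e4 a0 2c 9b 0b 69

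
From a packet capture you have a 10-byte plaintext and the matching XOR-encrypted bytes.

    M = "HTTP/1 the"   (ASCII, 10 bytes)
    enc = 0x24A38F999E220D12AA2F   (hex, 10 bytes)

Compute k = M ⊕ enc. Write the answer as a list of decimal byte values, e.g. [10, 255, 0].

Since enc = M ⊕ k, XORing both sides with M gives k = M ⊕ enc.
48 ⊕ 24 = 6c
54 ⊕ a3 = f7
54 ⊕ 8f = db
50 ⊕ 99 = c9
2f ⊕ 9e = b1
31 ⊕ 22 = 13
20 ⊕ 0d = 2d
74 ⊕ 12 = 66
68 ⊕ aa = c2
65 ⊕ 2f = 4a

[108, 247, 219, 201, 177, 19, 45, 102, 194, 74]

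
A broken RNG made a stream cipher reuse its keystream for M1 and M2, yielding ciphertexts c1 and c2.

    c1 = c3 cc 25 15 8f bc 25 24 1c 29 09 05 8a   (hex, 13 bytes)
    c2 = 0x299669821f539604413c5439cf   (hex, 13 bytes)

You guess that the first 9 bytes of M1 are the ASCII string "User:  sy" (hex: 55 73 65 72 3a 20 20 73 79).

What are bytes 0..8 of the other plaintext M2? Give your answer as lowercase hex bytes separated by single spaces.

bf 29 29 e5 aa cf 93 53 24

First, c1 ⊕ c2 = (M1 ⊕ K) ⊕ (M2 ⊕ K) = M1 ⊕ M2, so the key drops out. Then M2 = (M1 ⊕ M2) ⊕ M1 over the first 9 bytes.
byte 0: (c3 xor 29) xor 55 = ea xor 55 = bf
byte 1: (cc xor 96) xor 73 = 5a xor 73 = 29
byte 2: (25 xor 69) xor 65 = 4c xor 65 = 29
byte 3: (15 xor 82) xor 72 = 97 xor 72 = e5
byte 4: (8f xor 1f) xor 3a = 90 xor 3a = aa
byte 5: (bc xor 53) xor 20 = ef xor 20 = cf
byte 6: (25 xor 96) xor 20 = b3 xor 20 = 93
byte 7: (24 xor 04) xor 73 = 20 xor 73 = 53
byte 8: (1c xor 41) xor 79 = 5d xor 79 = 24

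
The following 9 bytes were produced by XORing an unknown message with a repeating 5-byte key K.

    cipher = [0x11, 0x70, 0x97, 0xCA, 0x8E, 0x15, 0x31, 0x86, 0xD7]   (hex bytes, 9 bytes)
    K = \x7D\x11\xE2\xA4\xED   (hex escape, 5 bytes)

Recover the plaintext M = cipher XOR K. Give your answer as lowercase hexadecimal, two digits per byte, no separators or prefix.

The 5-byte key repeats, so the effective keystream is 7d 11 e2 a4 ed 7d 11 e2 a4.
byte 0:  17 XOR 125 = 108
byte 1: 112 XOR  17 =  97
byte 2: 151 XOR 226 = 117
byte 3: 202 XOR 164 = 110
byte 4: 142 XOR 237 =  99
byte 5:  21 XOR 125 = 104
byte 6:  49 XOR  17 =  32
byte 7: 134 XOR 226 = 100
byte 8: 215 XOR 164 = 115

6c61756e6368206473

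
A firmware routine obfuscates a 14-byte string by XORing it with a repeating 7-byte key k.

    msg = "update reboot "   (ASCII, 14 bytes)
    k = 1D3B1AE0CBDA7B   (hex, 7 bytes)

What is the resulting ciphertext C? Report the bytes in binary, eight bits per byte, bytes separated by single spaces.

01101000 01001011 01111110 10000001 10111111 10111111 01011011 01101111 01011110 01111000 10001111 10100100 10101110 01011011

The 7-byte key repeats, so the effective keystream is 1d 3b 1a e0 cb da 7b 1d 3b 1a e0 cb da 7b.
byte 0: 75 ⊕ 1d = 68
byte 1: 70 ⊕ 3b = 4b
byte 2: 64 ⊕ 1a = 7e
byte 3: 61 ⊕ e0 = 81
byte 4: 74 ⊕ cb = bf
byte 5: 65 ⊕ da = bf
byte 6: 20 ⊕ 7b = 5b
byte 7: 72 ⊕ 1d = 6f
byte 8: 65 ⊕ 3b = 5e
byte 9: 62 ⊕ 1a = 78
byte 10: 6f ⊕ e0 = 8f
byte 11: 6f ⊕ cb = a4
byte 12: 74 ⊕ da = ae
byte 13: 20 ⊕ 7b = 5b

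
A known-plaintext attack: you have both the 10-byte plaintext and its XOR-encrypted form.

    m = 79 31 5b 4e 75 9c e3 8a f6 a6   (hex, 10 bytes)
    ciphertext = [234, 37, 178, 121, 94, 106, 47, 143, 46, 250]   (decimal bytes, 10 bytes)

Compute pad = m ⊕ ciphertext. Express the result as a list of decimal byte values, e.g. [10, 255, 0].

Since ciphertext = m ⊕ pad, XORing both sides with m gives pad = m ⊕ ciphertext.
byte 0: 01111001 ⊕ 11101010 = 10010011
byte 1: 00110001 ⊕ 00100101 = 00010100
byte 2: 01011011 ⊕ 10110010 = 11101001
byte 3: 01001110 ⊕ 01111001 = 00110111
byte 4: 01110101 ⊕ 01011110 = 00101011
byte 5: 10011100 ⊕ 01101010 = 11110110
byte 6: 11100011 ⊕ 00101111 = 11001100
byte 7: 10001010 ⊕ 10001111 = 00000101
byte 8: 11110110 ⊕ 00101110 = 11011000
byte 9: 10100110 ⊕ 11111010 = 01011100

[147, 20, 233, 55, 43, 246, 204, 5, 216, 92]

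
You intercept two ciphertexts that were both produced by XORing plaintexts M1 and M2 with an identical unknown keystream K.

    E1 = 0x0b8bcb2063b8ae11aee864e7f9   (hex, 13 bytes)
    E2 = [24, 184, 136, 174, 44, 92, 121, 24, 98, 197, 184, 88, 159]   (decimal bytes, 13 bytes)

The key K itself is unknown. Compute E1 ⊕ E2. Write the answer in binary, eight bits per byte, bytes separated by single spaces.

E1 ⊕ E2 = (M1 ⊕ K) ⊕ (M2 ⊕ K) = M1 ⊕ M2 — the shared key cancels under XOR.
byte 0: 0b xor 18 = 13
byte 1: 8b xor b8 = 33
byte 2: cb xor 88 = 43
byte 3: 20 xor ae = 8e
byte 4: 63 xor 2c = 4f
byte 5: b8 xor 5c = e4
byte 6: ae xor 79 = d7
byte 7: 11 xor 18 = 09
byte 8: ae xor 62 = cc
byte 9: e8 xor c5 = 2d
byte 10: 64 xor b8 = dc
byte 11: e7 xor 58 = bf
byte 12: f9 xor 9f = 66

00010011 00110011 01000011 10001110 01001111 11100100 11010111 00001001 11001100 00101101 11011100 10111111 01100110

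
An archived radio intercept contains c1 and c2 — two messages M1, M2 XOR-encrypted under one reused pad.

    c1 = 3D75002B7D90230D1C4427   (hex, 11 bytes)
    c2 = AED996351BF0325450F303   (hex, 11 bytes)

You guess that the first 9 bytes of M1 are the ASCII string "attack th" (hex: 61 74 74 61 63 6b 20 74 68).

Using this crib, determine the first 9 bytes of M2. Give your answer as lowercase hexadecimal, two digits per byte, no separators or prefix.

First, c1 ⊕ c2 = (M1 ⊕ K) ⊕ (M2 ⊕ K) = M1 ⊕ M2, so the key drops out. Then M2 = (M1 ⊕ M2) ⊕ M1 over the first 9 bytes.
byte 0: (3d xor ae) xor 61 = 93 xor 61 = f2
byte 1: (75 xor d9) xor 74 = ac xor 74 = d8
byte 2: (00 xor 96) xor 74 = 96 xor 74 = e2
byte 3: (2b xor 35) xor 61 = 1e xor 61 = 7f
byte 4: (7d xor 1b) xor 63 = 66 xor 63 = 05
byte 5: (90 xor f0) xor 6b = 60 xor 6b = 0b
byte 6: (23 xor 32) xor 20 = 11 xor 20 = 31
byte 7: (0d xor 54) xor 74 = 59 xor 74 = 2d
byte 8: (1c xor 50) xor 68 = 4c xor 68 = 24

f2d8e27f050b312d24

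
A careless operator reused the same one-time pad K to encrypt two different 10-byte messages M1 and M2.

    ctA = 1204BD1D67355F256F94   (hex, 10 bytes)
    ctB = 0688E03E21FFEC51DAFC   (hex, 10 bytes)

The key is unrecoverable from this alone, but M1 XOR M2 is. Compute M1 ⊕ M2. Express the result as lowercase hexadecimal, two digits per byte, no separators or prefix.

148c5d2346cab374b568

ctA ⊕ ctB = (M1 ⊕ K) ⊕ (M2 ⊕ K) = M1 ⊕ M2 — the shared key cancels under XOR.
 18 ⊕   6 =  20
  4 ⊕ 136 = 140
189 ⊕ 224 =  93
 29 ⊕  62 =  35
103 ⊕  33 =  70
 53 ⊕ 255 = 202
 95 ⊕ 236 = 179
 37 ⊕  81 = 116
111 ⊕ 218 = 181
148 ⊕ 252 = 104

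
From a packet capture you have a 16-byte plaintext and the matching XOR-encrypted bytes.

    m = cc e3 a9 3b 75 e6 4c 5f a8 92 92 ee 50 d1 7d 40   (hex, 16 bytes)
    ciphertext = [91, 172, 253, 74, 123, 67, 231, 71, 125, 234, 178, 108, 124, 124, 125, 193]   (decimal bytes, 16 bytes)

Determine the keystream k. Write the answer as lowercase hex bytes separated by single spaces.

97 4f 54 71 0e a5 ab 18 d5 78 20 82 2c ad 00 81

Since ciphertext = m ⊕ k, XORing both sides with m gives k = m ⊕ ciphertext.
cc ⊕ 5b = 97
e3 ⊕ ac = 4f
a9 ⊕ fd = 54
3b ⊕ 4a = 71
75 ⊕ 7b = 0e
e6 ⊕ 43 = a5
4c ⊕ e7 = ab
5f ⊕ 47 = 18
a8 ⊕ 7d = d5
92 ⊕ ea = 78
92 ⊕ b2 = 20
ee ⊕ 6c = 82
50 ⊕ 7c = 2c
d1 ⊕ 7c = ad
7d ⊕ 7d = 00
40 ⊕ c1 = 81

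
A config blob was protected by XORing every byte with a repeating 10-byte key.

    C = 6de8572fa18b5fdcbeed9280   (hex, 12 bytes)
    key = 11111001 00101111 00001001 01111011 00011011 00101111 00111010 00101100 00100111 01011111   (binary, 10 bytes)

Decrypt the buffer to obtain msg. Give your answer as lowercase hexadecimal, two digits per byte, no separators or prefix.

94c75e54baa465f099b26baf

The 10-byte key repeats, so the effective keystream is f9 2f 09 7b 1b 2f 3a 2c 27 5f f9 2f.
byte 0: 109 ^ 249 = 148
byte 1: 232 ^  47 = 199
byte 2:  87 ^   9 =  94
byte 3:  47 ^ 123 =  84
byte 4: 161 ^  27 = 186
byte 5: 139 ^  47 = 164
byte 6:  95 ^  58 = 101
byte 7: 220 ^  44 = 240
byte 8: 190 ^  39 = 153
byte 9: 237 ^  95 = 178
byte 10: 146 ^ 249 = 107
byte 11: 128 ^  47 = 175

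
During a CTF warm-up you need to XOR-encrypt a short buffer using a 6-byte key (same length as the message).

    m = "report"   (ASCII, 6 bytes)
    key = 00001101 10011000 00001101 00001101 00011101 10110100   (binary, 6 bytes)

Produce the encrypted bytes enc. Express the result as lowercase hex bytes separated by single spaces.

XOR is its own inverse, so applying the key byte-wise gives the result directly.
72 ⊕ 0d = 7f
65 ⊕ 98 = fd
70 ⊕ 0d = 7d
6f ⊕ 0d = 62
72 ⊕ 1d = 6f
74 ⊕ b4 = c0

7f fd 7d 62 6f c0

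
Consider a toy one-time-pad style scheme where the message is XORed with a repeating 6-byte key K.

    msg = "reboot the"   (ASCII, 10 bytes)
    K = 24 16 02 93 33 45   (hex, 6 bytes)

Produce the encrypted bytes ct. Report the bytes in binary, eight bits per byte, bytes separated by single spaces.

The 6-byte key repeats, so the effective keystream is 24 16 02 93 33 45 24 16 02 93.
byte 0: 01110010 xor 00100100 = 01010110
byte 1: 01100101 xor 00010110 = 01110011
byte 2: 01100010 xor 00000010 = 01100000
byte 3: 01101111 xor 10010011 = 11111100
byte 4: 01101111 xor 00110011 = 01011100
byte 5: 01110100 xor 01000101 = 00110001
byte 6: 00100000 xor 00100100 = 00000100
byte 7: 01110100 xor 00010110 = 01100010
byte 8: 01101000 xor 00000010 = 01101010
byte 9: 01100101 xor 10010011 = 11110110

01010110 01110011 01100000 11111100 01011100 00110001 00000100 01100010 01101010 11110110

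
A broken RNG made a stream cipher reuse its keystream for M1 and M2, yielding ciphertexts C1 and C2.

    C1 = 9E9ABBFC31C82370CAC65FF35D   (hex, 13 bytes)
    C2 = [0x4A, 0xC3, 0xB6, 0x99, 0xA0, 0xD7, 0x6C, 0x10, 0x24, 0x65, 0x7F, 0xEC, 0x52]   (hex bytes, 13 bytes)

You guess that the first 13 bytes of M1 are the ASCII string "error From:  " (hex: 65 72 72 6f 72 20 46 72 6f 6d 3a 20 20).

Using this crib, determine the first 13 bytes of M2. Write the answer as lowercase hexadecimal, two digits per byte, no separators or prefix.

First, C1 ⊕ C2 = (M1 ⊕ K) ⊕ (M2 ⊕ K) = M1 ⊕ M2, so the key drops out. Then M2 = (M1 ⊕ M2) ⊕ M1 over the first 13 bytes.
byte 0: (9e xor 4a) xor 65 = d4 xor 65 = b1
byte 1: (9a xor c3) xor 72 = 59 xor 72 = 2b
byte 2: (bb xor b6) xor 72 = 0d xor 72 = 7f
byte 3: (fc xor 99) xor 6f = 65 xor 6f = 0a
byte 4: (31 xor a0) xor 72 = 91 xor 72 = e3
byte 5: (c8 xor d7) xor 20 = 1f xor 20 = 3f
byte 6: (23 xor 6c) xor 46 = 4f xor 46 = 09
byte 7: (70 xor 10) xor 72 = 60 xor 72 = 12
byte 8: (ca xor 24) xor 6f = ee xor 6f = 81
byte 9: (c6 xor 65) xor 6d = a3 xor 6d = ce
byte 10: (5f xor 7f) xor 3a = 20 xor 3a = 1a
byte 11: (f3 xor ec) xor 20 = 1f xor 20 = 3f
byte 12: (5d xor 52) xor 20 = 0f xor 20 = 2f

b12b7f0ae33f091281ce1a3f2f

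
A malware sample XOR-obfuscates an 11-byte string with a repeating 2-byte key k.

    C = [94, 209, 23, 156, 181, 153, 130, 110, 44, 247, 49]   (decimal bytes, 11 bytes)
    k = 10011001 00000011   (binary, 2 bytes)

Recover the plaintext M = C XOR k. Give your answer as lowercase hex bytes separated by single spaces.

c7 d2 8e 9f 2c 9a 1b 6d b5 f4 a8

The 2-byte key repeats, so the effective keystream is 99 03 99 03 99 03 99 03 99 03 99.
byte 0: 5e ⊕ 99 = c7
byte 1: d1 ⊕ 03 = d2
byte 2: 17 ⊕ 99 = 8e
byte 3: 9c ⊕ 03 = 9f
byte 4: b5 ⊕ 99 = 2c
byte 5: 99 ⊕ 03 = 9a
byte 6: 82 ⊕ 99 = 1b
byte 7: 6e ⊕ 03 = 6d
byte 8: 2c ⊕ 99 = b5
byte 9: f7 ⊕ 03 = f4
byte 10: 31 ⊕ 99 = a8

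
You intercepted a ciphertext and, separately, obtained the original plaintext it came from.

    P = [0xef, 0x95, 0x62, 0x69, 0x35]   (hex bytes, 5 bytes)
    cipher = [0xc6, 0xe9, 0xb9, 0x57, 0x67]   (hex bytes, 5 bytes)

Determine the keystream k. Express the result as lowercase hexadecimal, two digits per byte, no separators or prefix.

297cdb3e52

Since cipher = P ⊕ k, XORing both sides with P gives k = P ⊕ cipher.
11101111 ^ 11000110 = 00101001
10010101 ^ 11101001 = 01111100
01100010 ^ 10111001 = 11011011
01101001 ^ 01010111 = 00111110
00110101 ^ 01100111 = 01010010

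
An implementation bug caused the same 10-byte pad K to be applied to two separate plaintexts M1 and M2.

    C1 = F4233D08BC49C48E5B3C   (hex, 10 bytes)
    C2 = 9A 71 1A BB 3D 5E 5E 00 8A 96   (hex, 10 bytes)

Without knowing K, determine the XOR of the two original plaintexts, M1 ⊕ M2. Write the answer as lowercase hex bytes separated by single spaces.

C1 ⊕ C2 = (M1 ⊕ K) ⊕ (M2 ⊕ K) = M1 ⊕ M2 — the shared key cancels under XOR.
byte 0: f4 ⊕ 9a = 6e
byte 1: 23 ⊕ 71 = 52
byte 2: 3d ⊕ 1a = 27
byte 3: 08 ⊕ bb = b3
byte 4: bc ⊕ 3d = 81
byte 5: 49 ⊕ 5e = 17
byte 6: c4 ⊕ 5e = 9a
byte 7: 8e ⊕ 00 = 8e
byte 8: 5b ⊕ 8a = d1
byte 9: 3c ⊕ 96 = aa

6e 52 27 b3 81 17 9a 8e d1 aa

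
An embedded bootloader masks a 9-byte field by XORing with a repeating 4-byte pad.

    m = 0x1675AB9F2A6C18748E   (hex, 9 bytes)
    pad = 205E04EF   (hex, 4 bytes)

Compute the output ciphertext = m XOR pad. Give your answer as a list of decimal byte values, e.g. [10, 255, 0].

The 4-byte key repeats, so the effective keystream is 20 5e 04 ef 20 5e 04 ef 20.
byte 0: 00010110 ⊕ 00100000 = 00110110
byte 1: 01110101 ⊕ 01011110 = 00101011
byte 2: 10101011 ⊕ 00000100 = 10101111
byte 3: 10011111 ⊕ 11101111 = 01110000
byte 4: 00101010 ⊕ 00100000 = 00001010
byte 5: 01101100 ⊕ 01011110 = 00110010
byte 6: 00011000 ⊕ 00000100 = 00011100
byte 7: 01110100 ⊕ 11101111 = 10011011
byte 8: 10001110 ⊕ 00100000 = 10101110

[54, 43, 175, 112, 10, 50, 28, 155, 174]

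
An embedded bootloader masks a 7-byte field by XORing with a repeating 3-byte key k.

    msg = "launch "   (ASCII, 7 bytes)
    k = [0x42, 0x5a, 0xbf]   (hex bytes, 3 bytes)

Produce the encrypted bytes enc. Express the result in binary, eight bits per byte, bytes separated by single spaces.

00101110 00111011 11001010 00101100 00111001 11010111 01100010

The 3-byte key repeats, so the effective keystream is 42 5a bf 42 5a bf 42.
byte 0: 6c ^ 42 = 2e
byte 1: 61 ^ 5a = 3b
byte 2: 75 ^ bf = ca
byte 3: 6e ^ 42 = 2c
byte 4: 63 ^ 5a = 39
byte 5: 68 ^ bf = d7
byte 6: 20 ^ 42 = 62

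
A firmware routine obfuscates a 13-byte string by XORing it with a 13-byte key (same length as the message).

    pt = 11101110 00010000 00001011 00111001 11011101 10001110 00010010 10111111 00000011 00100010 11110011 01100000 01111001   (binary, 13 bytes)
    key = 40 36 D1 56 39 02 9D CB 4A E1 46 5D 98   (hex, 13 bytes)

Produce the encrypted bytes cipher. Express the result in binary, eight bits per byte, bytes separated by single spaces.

XOR is its own inverse, so applying the key byte-wise gives the result directly.
ee XOR 40 = ae
10 XOR 36 = 26
0b XOR d1 = da
39 XOR 56 = 6f
dd XOR 39 = e4
8e XOR 02 = 8c
12 XOR 9d = 8f
bf XOR cb = 74
03 XOR 4a = 49
22 XOR e1 = c3
f3 XOR 46 = b5
60 XOR 5d = 3d
79 XOR 98 = e1

10101110 00100110 11011010 01101111 11100100 10001100 10001111 01110100 01001001 11000011 10110101 00111101 11100001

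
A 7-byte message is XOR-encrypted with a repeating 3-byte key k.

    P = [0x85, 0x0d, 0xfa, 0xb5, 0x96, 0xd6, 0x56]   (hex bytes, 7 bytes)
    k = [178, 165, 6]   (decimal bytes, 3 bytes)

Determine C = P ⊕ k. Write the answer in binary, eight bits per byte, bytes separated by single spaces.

00110111 10101000 11111100 00000111 00110011 11010000 11100100

The 3-byte key repeats, so the effective keystream is b2 a5 06 b2 a5 06 b2.
byte 0: 133 XOR 178 =  55
byte 1:  13 XOR 165 = 168
byte 2: 250 XOR   6 = 252
byte 3: 181 XOR 178 =   7
byte 4: 150 XOR 165 =  51
byte 5: 214 XOR   6 = 208
byte 6:  86 XOR 178 = 228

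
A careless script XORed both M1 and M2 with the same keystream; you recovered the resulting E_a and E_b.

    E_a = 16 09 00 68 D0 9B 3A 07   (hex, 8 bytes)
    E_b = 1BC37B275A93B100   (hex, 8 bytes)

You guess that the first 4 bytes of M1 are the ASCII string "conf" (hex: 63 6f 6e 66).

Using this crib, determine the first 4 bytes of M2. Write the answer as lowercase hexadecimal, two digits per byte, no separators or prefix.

First, E_a ⊕ E_b = (M1 ⊕ K) ⊕ (M2 ⊕ K) = M1 ⊕ M2, so the key drops out. Then M2 = (M1 ⊕ M2) ⊕ M1 over the first 4 bytes.
byte 0: (16 ⊕ 1b) ⊕ 63 = 0d ⊕ 63 = 6e
byte 1: (09 ⊕ c3) ⊕ 6f = ca ⊕ 6f = a5
byte 2: (00 ⊕ 7b) ⊕ 6e = 7b ⊕ 6e = 15
byte 3: (68 ⊕ 27) ⊕ 66 = 4f ⊕ 66 = 29

6ea51529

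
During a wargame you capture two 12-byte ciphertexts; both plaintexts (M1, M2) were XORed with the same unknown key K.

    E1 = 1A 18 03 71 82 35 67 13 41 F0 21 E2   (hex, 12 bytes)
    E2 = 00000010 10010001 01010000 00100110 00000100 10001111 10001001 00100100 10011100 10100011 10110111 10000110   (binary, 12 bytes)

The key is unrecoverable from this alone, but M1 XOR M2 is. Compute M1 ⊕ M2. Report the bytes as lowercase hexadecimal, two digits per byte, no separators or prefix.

1889535786baee37dd539664

E1 ⊕ E2 = (M1 ⊕ K) ⊕ (M2 ⊕ K) = M1 ⊕ M2 — the shared key cancels under XOR.
1a ⊕ 02 = 18
18 ⊕ 91 = 89
03 ⊕ 50 = 53
71 ⊕ 26 = 57
82 ⊕ 04 = 86
35 ⊕ 8f = ba
67 ⊕ 89 = ee
13 ⊕ 24 = 37
41 ⊕ 9c = dd
f0 ⊕ a3 = 53
21 ⊕ b7 = 96
e2 ⊕ 86 = 64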